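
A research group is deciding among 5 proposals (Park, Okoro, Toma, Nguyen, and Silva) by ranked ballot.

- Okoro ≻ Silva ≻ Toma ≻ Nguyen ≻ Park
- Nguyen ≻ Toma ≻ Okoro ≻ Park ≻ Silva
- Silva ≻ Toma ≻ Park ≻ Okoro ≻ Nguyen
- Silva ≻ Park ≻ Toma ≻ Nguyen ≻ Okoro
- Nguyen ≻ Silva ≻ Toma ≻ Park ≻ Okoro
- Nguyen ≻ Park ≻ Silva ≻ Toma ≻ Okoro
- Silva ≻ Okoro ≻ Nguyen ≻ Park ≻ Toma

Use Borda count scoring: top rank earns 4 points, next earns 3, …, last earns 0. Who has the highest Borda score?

Borda scores:
  Park: 0 + 1 + 2 + 3 + 1 + 3 + 1 = 11
  Okoro: 4 + 2 + 1 + 0 + 0 + 0 + 3 = 10
  Toma: 2 + 3 + 3 + 2 + 2 + 1 + 0 = 13
  Nguyen: 1 + 4 + 0 + 1 + 4 + 4 + 2 = 16
  Silva: 3 + 0 + 4 + 4 + 3 + 2 + 4 = 20
Silva has the highest total.

Silva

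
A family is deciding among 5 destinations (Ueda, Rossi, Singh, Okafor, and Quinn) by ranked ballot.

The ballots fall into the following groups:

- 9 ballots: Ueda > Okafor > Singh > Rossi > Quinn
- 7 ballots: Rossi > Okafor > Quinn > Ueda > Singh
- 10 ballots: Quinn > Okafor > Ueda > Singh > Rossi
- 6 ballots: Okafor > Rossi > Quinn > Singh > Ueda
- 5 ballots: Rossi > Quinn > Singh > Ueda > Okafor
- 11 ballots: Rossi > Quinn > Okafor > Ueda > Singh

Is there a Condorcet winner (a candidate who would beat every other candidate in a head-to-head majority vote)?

Head-to-head results (48 voters total):
Ueda vs Rossi: Rossi wins 29–19.
Ueda vs Singh: Ueda wins 37–11.
Ueda vs Okafor: Okafor wins 34–14.
Ueda vs Quinn: Quinn wins 39–9.
Rossi vs Singh: Rossi wins 29–19.
Rossi vs Okafor: Okafor wins 25–23.
Rossi vs Quinn: Rossi wins 38–10.
Singh vs Okafor: Okafor wins 43–5.
Singh vs Quinn: Quinn wins 39–9.
Okafor vs Quinn: Quinn wins 26–22.
No candidate beats all others: Rossi beats Quinn beats Okafor beats Rossi, a majority cycle.

No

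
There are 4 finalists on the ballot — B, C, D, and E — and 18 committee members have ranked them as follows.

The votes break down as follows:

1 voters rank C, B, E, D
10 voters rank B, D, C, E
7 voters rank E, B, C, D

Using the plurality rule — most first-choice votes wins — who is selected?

First-place vote totals:
  B: 10
  C: 1
  D: 0
  E: 7
B has the most first-place votes.

B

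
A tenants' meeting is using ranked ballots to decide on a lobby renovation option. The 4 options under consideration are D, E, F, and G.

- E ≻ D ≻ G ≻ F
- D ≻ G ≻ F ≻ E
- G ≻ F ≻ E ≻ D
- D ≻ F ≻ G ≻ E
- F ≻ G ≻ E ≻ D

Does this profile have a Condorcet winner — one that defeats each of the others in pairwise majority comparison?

Head-to-head results (5 voters total):
D vs E: E wins 3–2.
D vs F: D wins 3–2.
D vs G: D wins 3–2.
E vs F: F wins 4–1.
E vs G: G wins 4–1.
F vs G: G wins 3–2.
No candidate beats all others: D beats F beats E beats D, a majority cycle.

No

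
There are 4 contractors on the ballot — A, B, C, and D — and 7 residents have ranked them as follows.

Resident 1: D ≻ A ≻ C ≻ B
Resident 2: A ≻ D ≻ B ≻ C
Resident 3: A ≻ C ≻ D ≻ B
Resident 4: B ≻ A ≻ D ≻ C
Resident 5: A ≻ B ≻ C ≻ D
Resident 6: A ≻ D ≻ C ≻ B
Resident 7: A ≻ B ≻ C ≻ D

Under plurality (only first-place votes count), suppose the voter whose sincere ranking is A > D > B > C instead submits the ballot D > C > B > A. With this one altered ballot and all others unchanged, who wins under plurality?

A

First-place totals with the altered ballot: A 4, B 1, C 0, D 2.
The winner is unchanged: still A.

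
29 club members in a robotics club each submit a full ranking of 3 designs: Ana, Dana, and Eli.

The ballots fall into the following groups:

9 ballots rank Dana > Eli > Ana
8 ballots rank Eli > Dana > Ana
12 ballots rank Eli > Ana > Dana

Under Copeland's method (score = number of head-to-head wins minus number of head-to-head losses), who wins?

Eli

Pairwise results:
  Ana vs Dana: Dana wins 17–12.
  Ana vs Eli: Eli wins 29–0.
  Dana vs Eli: Eli wins 20–9.
Copeland scores (wins − losses):
  Ana: 0 − 2 = -2
  Dana: 1 − 1 = 0
  Eli: 2 − 0 = 2
Eli has the best Copeland score.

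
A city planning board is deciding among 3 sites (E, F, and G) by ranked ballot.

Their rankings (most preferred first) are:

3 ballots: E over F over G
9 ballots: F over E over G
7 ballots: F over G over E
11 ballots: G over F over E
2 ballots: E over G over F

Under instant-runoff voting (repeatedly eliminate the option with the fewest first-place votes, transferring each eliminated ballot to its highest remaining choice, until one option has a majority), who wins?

F

Round 1: F 16, G 11, E 5. E has the fewest and is eliminated.
Round 2: F 19, G 13. F has a majority.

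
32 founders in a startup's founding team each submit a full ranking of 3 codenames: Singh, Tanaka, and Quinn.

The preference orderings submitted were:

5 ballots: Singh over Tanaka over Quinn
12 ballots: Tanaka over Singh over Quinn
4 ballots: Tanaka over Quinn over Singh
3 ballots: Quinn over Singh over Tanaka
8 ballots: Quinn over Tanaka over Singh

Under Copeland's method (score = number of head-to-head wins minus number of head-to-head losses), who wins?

Pairwise results:
  Singh vs Tanaka: Tanaka wins 24–8.
  Singh vs Quinn: Singh wins 17–15.
  Tanaka vs Quinn: Tanaka wins 21–11.
Copeland scores (wins − losses):
  Singh: 1 − 1 = 0
  Tanaka: 2 − 0 = 2
  Quinn: 0 − 2 = -2
Tanaka has the best Copeland score.

Tanaka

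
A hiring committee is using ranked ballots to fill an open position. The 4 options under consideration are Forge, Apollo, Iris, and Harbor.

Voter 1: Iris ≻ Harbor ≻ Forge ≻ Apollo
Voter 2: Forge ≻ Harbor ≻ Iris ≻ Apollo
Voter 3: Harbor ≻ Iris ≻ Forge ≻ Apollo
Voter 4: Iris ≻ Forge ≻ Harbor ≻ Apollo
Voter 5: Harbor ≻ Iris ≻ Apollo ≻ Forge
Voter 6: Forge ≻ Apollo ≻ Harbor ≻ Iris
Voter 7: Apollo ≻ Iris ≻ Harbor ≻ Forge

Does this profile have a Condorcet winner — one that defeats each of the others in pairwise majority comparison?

Yes

Head-to-head results (7 voters total):
Forge vs Apollo: Forge wins 5–2.
Forge vs Iris: Iris wins 5–2.
Forge vs Harbor: Harbor wins 4–3.
Apollo vs Iris: Iris wins 5–2.
Apollo vs Harbor: Harbor wins 5–2.
Iris vs Harbor: Harbor wins 4–3.
Harbor beats each rival — Forge (4–3), Apollo (5–2), Iris (4–3) — so Harbor is the Condorcet winner.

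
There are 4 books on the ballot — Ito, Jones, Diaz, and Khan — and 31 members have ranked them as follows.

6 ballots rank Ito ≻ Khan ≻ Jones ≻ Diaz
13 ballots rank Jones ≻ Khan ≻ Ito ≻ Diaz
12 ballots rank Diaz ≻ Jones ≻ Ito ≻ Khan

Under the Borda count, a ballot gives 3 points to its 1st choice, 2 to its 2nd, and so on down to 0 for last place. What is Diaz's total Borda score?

36

Borda scores:
  Ito: 6·3 + 13·1 + 12·1 = 43
  Jones: 6·1 + 13·3 + 12·2 = 69
  Diaz: 6·0 + 13·0 + 12·3 = 36
  Khan: 6·2 + 13·2 + 12·0 = 38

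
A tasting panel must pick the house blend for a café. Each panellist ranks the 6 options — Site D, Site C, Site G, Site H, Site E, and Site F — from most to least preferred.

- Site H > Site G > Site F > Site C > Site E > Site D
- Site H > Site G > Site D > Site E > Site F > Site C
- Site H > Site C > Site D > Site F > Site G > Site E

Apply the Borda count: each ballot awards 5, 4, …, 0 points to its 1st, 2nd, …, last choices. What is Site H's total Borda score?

Borda scores:
  Site D: 0 + 3 + 3 = 6
  Site C: 2 + 0 + 4 = 6
  Site G: 4 + 4 + 1 = 9
  Site H: 5 + 5 + 5 = 15
  Site E: 1 + 2 + 0 = 3
  Site F: 3 + 1 + 2 = 6

15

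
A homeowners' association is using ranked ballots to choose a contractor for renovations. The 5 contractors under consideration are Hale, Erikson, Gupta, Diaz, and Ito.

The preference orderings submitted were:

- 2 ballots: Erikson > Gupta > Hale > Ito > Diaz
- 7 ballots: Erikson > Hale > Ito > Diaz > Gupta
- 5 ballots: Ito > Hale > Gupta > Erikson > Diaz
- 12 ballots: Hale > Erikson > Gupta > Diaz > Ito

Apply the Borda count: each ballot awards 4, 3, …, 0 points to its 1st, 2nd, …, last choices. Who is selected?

Borda scores:
  Hale: 2·2 + 7·3 + 5·3 + 12·4 = 88
  Erikson: 2·4 + 7·4 + 5·1 + 12·3 = 77
  Gupta: 2·3 + 7·0 + 5·2 + 12·2 = 40
  Diaz: 2·0 + 7·1 + 5·0 + 12·1 = 19
  Ito: 2·1 + 7·2 + 5·4 + 12·0 = 36
Hale has the highest total.

Hale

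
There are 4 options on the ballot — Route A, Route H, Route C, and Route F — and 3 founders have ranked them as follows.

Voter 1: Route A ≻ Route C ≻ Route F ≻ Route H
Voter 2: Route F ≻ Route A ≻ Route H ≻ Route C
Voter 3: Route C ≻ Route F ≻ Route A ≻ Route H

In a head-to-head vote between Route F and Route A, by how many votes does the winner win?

Ballots ranking Route F above Route A: 2.
Ballots ranking Route A above Route F: 1.
Route F wins 2–1, a margin of 1.

1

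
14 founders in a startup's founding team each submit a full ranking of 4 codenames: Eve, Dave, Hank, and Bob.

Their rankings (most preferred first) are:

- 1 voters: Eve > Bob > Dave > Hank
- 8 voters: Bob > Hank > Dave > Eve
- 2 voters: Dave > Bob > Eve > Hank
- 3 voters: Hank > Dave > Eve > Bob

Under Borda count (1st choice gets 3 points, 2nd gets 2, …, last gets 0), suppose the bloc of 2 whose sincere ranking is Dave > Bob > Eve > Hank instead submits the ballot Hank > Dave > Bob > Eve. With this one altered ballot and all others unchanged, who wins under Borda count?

Borda totals with the altered ballot: Eve 6, Dave 19, Hank 31, Bob 28.
The switch changes the winner from Bob to Hank.

Hank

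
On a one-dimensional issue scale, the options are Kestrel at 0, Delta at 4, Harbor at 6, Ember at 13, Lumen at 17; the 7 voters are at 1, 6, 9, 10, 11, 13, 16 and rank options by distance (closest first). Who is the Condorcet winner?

With single-peaked preferences on a line, the Condorcet winner is the candidate closest to the median voter.
The median voter (position 10) is closest to Ember at 13.
Check: Ember vs Lumen — voters closer to Ember: 6 of 7.

Ember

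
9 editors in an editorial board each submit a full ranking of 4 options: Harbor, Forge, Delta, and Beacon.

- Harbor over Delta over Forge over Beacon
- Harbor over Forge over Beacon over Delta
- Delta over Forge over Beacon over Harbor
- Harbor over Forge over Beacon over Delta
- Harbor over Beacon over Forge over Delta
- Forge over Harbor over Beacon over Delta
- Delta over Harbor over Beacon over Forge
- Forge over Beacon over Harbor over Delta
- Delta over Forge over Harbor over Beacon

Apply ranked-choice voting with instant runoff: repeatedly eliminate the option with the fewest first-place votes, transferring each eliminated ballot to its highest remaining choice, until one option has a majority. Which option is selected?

Harbor

Round 1: Harbor 4, Delta 3, Forge 2, Beacon 0. Beacon has the fewest and is eliminated.
Round 2: Harbor 4, Delta 3, Forge 2. Forge has the fewest and is eliminated.
Round 3: Harbor 6, Delta 3. Harbor has a majority.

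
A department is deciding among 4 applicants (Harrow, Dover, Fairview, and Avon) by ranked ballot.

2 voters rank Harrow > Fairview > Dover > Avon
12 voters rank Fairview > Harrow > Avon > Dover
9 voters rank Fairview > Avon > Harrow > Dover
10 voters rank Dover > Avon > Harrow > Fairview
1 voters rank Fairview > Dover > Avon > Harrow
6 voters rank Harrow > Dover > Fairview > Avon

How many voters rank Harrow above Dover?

29

Ballots ranking Harrow above Dover: 2+12+9+6 = 29.
Ballots ranking Dover above Harrow: 10+1 = 11.
So 29 of 40 voters prefer Harrow to Dover.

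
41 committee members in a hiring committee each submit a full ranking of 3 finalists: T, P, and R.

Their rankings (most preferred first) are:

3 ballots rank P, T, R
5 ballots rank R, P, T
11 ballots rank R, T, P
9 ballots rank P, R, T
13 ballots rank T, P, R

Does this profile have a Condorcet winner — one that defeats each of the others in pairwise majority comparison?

Head-to-head results (41 voters total):
T vs P: T wins 24–17.
T vs R: R wins 25–16.
P vs R: P wins 25–16.
No candidate beats all others: T beats P beats R beats T, a majority cycle.

No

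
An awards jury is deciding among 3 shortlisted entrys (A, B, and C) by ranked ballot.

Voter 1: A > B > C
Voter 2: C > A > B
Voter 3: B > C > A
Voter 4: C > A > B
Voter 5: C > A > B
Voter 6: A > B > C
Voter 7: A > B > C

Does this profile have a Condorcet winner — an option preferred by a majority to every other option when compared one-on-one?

Head-to-head results (7 voters total):
A vs B: A wins 6–1.
A vs C: C wins 4–3.
B vs C: B wins 4–3.
No candidate beats all others: A beats B beats C beats A, a majority cycle.

No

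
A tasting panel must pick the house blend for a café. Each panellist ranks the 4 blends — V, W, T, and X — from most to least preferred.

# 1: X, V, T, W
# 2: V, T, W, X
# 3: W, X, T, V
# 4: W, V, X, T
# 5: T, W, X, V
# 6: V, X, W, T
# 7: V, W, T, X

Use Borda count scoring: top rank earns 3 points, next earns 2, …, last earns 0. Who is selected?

Borda scores:
  V: 2 + 3 + 0 + 2 + 0 + 3 + 3 = 13
  W: 0 + 1 + 3 + 3 + 2 + 1 + 2 = 12
  T: 1 + 2 + 1 + 0 + 3 + 0 + 1 = 8
  X: 3 + 0 + 2 + 1 + 1 + 2 + 0 = 9
V has the highest total.

V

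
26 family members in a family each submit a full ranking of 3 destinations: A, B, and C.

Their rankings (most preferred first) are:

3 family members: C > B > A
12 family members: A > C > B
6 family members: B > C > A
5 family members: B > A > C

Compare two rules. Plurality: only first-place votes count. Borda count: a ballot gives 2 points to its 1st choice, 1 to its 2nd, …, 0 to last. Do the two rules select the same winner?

Plurality first-place counts: A 12, B 11, C 3 → A.
Borda totals: A 29, B 25, C 24 → A.
The two rules agree on A.

Yes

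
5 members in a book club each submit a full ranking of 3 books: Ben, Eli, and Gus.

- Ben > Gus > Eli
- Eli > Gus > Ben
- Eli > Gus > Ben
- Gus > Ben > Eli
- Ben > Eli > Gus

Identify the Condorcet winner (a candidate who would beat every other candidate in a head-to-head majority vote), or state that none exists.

Head-to-head results (5 voters total):
Ben vs Eli: Ben wins 3–2.
Ben vs Gus: Gus wins 3–2.
Eli vs Gus: Eli wins 3–2.
No candidate beats all others: Ben beats Eli beats Gus beats Ben, a majority cycle.

There is no Condorcet winner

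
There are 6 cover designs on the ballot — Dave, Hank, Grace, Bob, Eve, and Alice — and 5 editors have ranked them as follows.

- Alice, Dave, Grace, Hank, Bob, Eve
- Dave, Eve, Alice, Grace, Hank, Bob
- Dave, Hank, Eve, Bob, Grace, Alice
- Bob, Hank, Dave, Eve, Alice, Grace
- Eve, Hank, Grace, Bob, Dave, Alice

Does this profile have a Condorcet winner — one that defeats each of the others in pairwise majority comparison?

Yes

Head-to-head results (5 voters total):
Dave vs Hank: Dave wins 3–2.
Dave vs Grace: Dave wins 4–1.
Dave vs Bob: Dave wins 3–2.
Dave vs Eve: Dave wins 4–1.
Dave vs Alice: Dave wins 4–1.
Hank vs Grace: Hank wins 3–2.
Hank vs Bob: Hank wins 4–1.
Hank vs Eve: Hank wins 3–2.
Hank vs Alice: Hank wins 3–2.
Grace vs Bob: Grace wins 3–2.
Grace vs Eve: Eve wins 4–1.
Grace vs Alice: Alice wins 3–2.
Bob vs Eve: Eve wins 3–2.
Bob vs Alice: Bob wins 3–2.
Eve vs Alice: Eve wins 4–1.
Dave beats each rival — Hank (3–2), Grace (4–1), Bob (3–2), Eve (4–1), Alice (4–1) — so Dave is the Condorcet winner.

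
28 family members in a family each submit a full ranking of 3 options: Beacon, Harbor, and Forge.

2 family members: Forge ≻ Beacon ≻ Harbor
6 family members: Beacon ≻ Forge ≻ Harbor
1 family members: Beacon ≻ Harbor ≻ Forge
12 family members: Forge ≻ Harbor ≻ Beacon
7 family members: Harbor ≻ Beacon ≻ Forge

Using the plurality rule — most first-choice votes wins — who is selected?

First-place vote totals:
  Beacon: 7
  Harbor: 7
  Forge: 14
Forge has the most first-place votes.

Forge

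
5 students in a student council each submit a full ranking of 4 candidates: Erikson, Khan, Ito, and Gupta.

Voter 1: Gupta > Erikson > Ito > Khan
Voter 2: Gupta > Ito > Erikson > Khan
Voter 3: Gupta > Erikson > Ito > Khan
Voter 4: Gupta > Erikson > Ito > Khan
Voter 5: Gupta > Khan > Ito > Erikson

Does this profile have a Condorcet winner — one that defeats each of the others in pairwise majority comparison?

Yes

Head-to-head results (5 voters total):
Erikson vs Khan: Erikson wins 4–1.
Erikson vs Ito: Erikson wins 3–2.
Erikson vs Gupta: Gupta wins 5–0.
Khan vs Ito: Ito wins 4–1.
Khan vs Gupta: Gupta wins 5–0.
Ito vs Gupta: Gupta wins 5–0.
Gupta beats each rival — Erikson (5–0), Khan (5–0), Ito (5–0) — so Gupta is the Condorcet winner.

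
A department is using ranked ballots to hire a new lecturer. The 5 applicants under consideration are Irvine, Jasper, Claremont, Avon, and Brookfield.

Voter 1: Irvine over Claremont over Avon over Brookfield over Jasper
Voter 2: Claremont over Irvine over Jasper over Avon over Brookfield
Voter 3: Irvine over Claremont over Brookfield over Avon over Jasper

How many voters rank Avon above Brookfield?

2

Ballots ranking Avon above Brookfield: 2.
Ballots ranking Brookfield above Avon: 1.
So 2 of 3 voters prefer Avon to Brookfield.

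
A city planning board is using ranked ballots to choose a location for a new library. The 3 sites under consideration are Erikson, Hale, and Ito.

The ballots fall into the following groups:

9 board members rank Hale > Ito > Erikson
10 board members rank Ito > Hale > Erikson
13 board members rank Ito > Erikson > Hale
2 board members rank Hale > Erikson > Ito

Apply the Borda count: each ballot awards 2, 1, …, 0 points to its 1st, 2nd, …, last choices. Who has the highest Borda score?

Ito

Borda scores:
  Erikson: 9·0 + 10·0 + 13·1 + 2·1 = 15
  Hale: 9·2 + 10·1 + 13·0 + 2·2 = 32
  Ito: 9·1 + 10·2 + 13·2 + 2·0 = 55
Ito has the highest total.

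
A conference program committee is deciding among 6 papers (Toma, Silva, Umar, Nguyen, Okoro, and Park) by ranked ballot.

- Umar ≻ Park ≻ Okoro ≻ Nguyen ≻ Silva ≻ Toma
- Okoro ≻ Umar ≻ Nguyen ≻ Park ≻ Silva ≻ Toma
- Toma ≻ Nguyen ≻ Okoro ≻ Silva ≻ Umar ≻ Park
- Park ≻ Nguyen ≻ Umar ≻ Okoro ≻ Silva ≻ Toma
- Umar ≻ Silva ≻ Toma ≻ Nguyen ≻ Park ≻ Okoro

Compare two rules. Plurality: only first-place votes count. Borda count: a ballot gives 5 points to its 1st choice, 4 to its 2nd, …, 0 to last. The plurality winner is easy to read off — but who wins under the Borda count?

Umar

Plurality first-place counts: Toma 1, Silva 0, Umar 2, Nguyen 0, Okoro 1, Park 1 → Umar.
Borda totals: Toma 8, Silva 9, Umar 18, Nguyen 15, Okoro 13, Park 12 → Umar.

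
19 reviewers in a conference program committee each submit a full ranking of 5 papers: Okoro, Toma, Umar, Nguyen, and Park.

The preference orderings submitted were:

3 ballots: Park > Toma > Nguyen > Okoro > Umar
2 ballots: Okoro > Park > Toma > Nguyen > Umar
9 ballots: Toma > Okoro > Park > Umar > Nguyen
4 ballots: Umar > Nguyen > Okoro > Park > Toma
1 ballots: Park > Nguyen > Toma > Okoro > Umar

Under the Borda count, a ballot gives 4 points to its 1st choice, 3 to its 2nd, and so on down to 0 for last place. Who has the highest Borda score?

Toma

Borda scores:
  Okoro: 3·1 + 2·4 + 9·3 + 4·2 + 1 = 47
  Toma: 3·3 + 2·2 + 9·4 + 4·0 + 2 = 51
  Umar: 3·0 + 2·0 + 9·1 + 4·4 + 0 = 25
  Nguyen: 3·2 + 2·1 + 9·0 + 4·3 + 3 = 23
  Park: 3·4 + 2·3 + 9·2 + 4·1 + 4 = 44
Toma has the highest total.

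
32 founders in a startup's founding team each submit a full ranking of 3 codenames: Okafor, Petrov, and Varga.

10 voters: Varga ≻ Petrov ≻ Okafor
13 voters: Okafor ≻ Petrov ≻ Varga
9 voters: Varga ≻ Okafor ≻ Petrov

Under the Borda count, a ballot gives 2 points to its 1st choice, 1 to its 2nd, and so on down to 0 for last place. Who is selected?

Borda scores:
  Okafor: 10·0 + 13·2 + 9·1 = 35
  Petrov: 10·1 + 13·1 + 9·0 = 23
  Varga: 10·2 + 13·0 + 9·2 = 38
Varga has the highest total.

Varga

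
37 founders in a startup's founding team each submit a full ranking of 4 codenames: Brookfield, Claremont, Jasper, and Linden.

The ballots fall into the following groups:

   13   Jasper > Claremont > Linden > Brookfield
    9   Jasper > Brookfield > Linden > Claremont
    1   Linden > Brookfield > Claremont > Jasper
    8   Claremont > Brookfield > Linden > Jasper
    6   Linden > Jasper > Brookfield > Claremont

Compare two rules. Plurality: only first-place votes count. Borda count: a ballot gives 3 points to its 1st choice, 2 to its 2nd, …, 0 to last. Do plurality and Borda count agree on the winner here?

Plurality first-place counts: Brookfield 0, Claremont 8, Jasper 22, Linden 7 → Jasper.
Borda totals: Brookfield 42, Claremont 51, Jasper 78, Linden 51 → Jasper.
The two rules agree on Jasper.

Yes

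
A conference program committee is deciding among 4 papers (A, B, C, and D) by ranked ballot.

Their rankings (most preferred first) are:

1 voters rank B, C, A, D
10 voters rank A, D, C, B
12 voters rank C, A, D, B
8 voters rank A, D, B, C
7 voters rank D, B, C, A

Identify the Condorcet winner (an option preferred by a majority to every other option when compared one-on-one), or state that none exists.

No Condorcet winner

Head-to-head results (38 voters total):
A vs B: A wins 30–8.
A vs C: C wins 20–18.
A vs D: A wins 31–7.
B vs C: C wins 22–16.
B vs D: D wins 37–1.
C vs D: D wins 25–13.
No candidate beats all others: A beats D beats C beats A, a majority cycle.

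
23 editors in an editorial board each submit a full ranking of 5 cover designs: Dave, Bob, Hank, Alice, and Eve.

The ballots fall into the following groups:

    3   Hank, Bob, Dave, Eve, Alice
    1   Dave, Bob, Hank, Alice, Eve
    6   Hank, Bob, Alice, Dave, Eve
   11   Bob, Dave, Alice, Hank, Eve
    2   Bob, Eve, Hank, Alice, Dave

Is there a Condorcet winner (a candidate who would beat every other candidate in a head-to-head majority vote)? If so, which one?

Bob

Head-to-head results (23 voters total):
Dave vs Bob: Bob wins 22–1.
Dave vs Hank: Dave wins 12–11.
Dave vs Alice: Dave wins 15–8.
Dave vs Eve: Dave wins 21–2.
Bob vs Hank: Bob wins 14–9.
Bob vs Alice: Bob wins 23–0.
Bob vs Eve: Bob wins 23–0.
Hank vs Alice: Hank wins 12–11.
Hank vs Eve: Hank wins 21–2.
Alice vs Eve: Alice wins 18–5.
Bob beats each rival — Dave (22–1), Hank (14–9), Alice (23–0), Eve (23–0) — so Bob is the Condorcet winner.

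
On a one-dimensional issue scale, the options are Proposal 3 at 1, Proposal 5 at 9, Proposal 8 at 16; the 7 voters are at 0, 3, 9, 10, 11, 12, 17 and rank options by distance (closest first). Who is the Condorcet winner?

Proposal 5

With single-peaked preferences on a line, the Condorcet winner is the candidate closest to the median voter.
The median voter (position 10) is closest to Proposal 5 at 9.
Check: Proposal 5 vs Proposal 8 — voters closer to Proposal 5: 6 of 7.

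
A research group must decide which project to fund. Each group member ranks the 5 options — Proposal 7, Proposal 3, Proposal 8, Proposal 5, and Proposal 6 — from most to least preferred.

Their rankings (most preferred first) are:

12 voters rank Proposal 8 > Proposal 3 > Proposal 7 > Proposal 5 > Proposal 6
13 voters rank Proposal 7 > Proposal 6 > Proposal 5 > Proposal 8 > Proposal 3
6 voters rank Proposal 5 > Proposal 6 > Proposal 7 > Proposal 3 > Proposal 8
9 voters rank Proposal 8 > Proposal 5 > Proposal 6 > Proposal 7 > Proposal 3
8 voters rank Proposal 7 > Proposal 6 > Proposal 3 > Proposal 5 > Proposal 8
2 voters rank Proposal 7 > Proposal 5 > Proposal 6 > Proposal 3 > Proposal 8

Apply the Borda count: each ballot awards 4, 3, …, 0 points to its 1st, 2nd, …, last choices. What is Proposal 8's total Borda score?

97

Borda scores:
  Proposal 7: 12·2 + 13·4 + 6·2 + 9·1 + 8·4 + 2·4 = 137
  Proposal 3: 12·3 + 13·0 + 6·1 + 9·0 + 8·2 + 2·1 = 60
  Proposal 8: 12·4 + 13·1 + 6·0 + 9·4 + 8·0 + 2·0 = 97
  Proposal 5: 12·1 + 13·2 + 6·4 + 9·3 + 8·1 + 2·3 = 103
  Proposal 6: 12·0 + 13·3 + 6·3 + 9·2 + 8·3 + 2·2 = 103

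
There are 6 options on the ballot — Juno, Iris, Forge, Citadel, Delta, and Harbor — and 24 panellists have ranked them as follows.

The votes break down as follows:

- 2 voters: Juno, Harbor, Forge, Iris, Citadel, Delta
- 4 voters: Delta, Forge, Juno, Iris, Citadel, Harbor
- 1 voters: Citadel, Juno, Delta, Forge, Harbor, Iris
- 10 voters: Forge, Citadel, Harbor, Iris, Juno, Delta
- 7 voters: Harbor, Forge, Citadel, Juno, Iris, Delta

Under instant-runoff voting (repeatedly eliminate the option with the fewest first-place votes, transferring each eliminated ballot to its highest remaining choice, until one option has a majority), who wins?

Forge

Round 1: Forge 10, Harbor 7, Delta 4, Juno 2, Citadel 1, Iris 0. Iris has the fewest and is eliminated.
Round 2: Forge 10, Harbor 7, Delta 4, Juno 2, Citadel 1. Citadel has the fewest and is eliminated.
Round 3: Forge 10, Harbor 7, Delta 4, Juno 3. Juno has the fewest and is eliminated.
Round 4: Forge 10, Harbor 9, Delta 5. Delta has the fewest and is eliminated.
Round 5: Forge 15, Harbor 9. Forge has a majority.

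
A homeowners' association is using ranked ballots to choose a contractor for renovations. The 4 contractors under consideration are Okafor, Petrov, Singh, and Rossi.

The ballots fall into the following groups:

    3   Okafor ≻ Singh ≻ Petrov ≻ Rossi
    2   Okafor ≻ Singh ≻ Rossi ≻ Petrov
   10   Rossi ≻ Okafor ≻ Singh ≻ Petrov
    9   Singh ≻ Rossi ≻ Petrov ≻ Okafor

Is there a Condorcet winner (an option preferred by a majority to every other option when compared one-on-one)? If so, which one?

None — there is no Condorcet winner

Head-to-head results (24 voters total):
Okafor vs Petrov: Okafor wins 15–9.
Okafor vs Singh: Okafor wins 15–9.
Okafor vs Rossi: Rossi wins 19–5.
Petrov vs Singh: Singh wins 24–0.
Petrov vs Rossi: Rossi wins 21–3.
Singh vs Rossi: Singh wins 14–10.
No candidate beats all others: Okafor beats Singh beats Rossi beats Okafor, a majority cycle.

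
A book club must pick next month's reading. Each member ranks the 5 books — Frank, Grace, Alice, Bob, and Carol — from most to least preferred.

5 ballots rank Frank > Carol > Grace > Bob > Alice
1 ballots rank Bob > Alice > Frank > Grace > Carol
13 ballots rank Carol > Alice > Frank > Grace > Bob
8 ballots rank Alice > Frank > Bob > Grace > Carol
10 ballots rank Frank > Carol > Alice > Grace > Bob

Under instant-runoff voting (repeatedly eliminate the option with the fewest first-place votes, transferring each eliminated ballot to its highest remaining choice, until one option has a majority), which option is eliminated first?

Round 1: Frank 15, Carol 13, Alice 8, Bob 1, Grace 0. Grace has the fewest and is eliminated.
Round 2: Frank 15, Carol 13, Alice 8, Bob 1. Bob has the fewest and is eliminated.
Round 3: Frank 15, Carol 13, Alice 9. Alice has the fewest and is eliminated.
Round 4: Frank 24, Carol 13. Frank has a majority.

Grace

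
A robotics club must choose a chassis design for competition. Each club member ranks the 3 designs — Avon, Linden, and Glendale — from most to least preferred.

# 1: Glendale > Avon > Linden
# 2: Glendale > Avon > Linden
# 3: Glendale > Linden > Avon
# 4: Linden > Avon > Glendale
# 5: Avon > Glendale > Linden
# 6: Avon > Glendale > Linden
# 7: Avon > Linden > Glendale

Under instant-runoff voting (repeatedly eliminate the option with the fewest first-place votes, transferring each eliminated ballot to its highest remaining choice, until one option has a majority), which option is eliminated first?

Round 1: Avon 3, Glendale 3, Linden 1. Linden has the fewest and is eliminated.
Round 2: Avon 4, Glendale 3. Avon has a majority.

Linden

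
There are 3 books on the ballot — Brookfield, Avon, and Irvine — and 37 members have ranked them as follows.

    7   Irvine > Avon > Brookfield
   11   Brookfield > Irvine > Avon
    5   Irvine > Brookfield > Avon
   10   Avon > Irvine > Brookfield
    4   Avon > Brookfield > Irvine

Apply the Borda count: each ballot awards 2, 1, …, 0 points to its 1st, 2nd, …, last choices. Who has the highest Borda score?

Irvine

Borda scores:
  Brookfield: 7·0 + 11·2 + 5·1 + 10·0 + 4·1 = 31
  Avon: 7·1 + 11·0 + 5·0 + 10·2 + 4·2 = 35
  Irvine: 7·2 + 11·1 + 5·2 + 10·1 + 4·0 = 45
Irvine has the highest total.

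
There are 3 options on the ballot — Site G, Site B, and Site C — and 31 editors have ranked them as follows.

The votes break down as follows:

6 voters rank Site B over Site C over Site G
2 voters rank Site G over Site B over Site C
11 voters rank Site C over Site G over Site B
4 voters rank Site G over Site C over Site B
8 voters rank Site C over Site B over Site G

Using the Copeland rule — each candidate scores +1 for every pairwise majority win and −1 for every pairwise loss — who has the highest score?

Site C

Pairwise results:
  Site G vs Site B: Site G wins 17–14.
  Site G vs Site C: Site C wins 25–6.
  Site B vs Site C: Site C wins 23–8.
Copeland scores (wins − losses):
  Site G: 1 − 1 = 0
  Site B: 0 − 2 = -2
  Site C: 2 − 0 = 2
Site C has the best Copeland score.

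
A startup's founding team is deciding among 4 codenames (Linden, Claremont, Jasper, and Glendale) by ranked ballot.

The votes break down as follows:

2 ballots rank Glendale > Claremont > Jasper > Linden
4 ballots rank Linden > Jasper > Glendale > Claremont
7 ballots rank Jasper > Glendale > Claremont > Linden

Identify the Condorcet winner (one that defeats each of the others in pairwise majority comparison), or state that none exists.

Head-to-head results (13 voters total):
Linden vs Claremont: Claremont wins 9–4.
Linden vs Jasper: Jasper wins 9–4.
Linden vs Glendale: Glendale wins 9–4.
Claremont vs Jasper: Jasper wins 11–2.
Claremont vs Glendale: Glendale wins 13–0.
Jasper vs Glendale: Jasper wins 11–2.
Jasper beats each rival — Linden (9–4), Claremont (11–2), Glendale (11–2) — so Jasper is the Condorcet winner.

Jasper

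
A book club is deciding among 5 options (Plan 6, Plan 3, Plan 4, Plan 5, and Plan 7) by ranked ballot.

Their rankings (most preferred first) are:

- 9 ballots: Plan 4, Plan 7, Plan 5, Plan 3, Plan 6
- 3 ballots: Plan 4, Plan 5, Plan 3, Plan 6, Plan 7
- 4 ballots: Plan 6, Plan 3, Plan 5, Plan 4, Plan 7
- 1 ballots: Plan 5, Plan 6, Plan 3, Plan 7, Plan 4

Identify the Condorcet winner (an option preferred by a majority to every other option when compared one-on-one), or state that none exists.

Plan 4

Head-to-head results (17 voters total):
Plan 6 vs Plan 3: Plan 3 wins 12–5.
Plan 6 vs Plan 4: Plan 4 wins 12–5.
Plan 6 vs Plan 5: Plan 5 wins 13–4.
Plan 6 vs Plan 7: Plan 7 wins 9–8.
Plan 3 vs Plan 4: Plan 4 wins 12–5.
Plan 3 vs Plan 5: Plan 5 wins 13–4.
Plan 3 vs Plan 7: Plan 7 wins 9–8.
Plan 4 vs Plan 5: Plan 4 wins 12–5.
Plan 4 vs Plan 7: Plan 4 wins 16–1.
Plan 5 vs Plan 7: Plan 7 wins 9–8.
Plan 4 beats each rival — Plan 6 (12–5), Plan 3 (12–5), Plan 5 (12–5), Plan 7 (16–1) — so Plan 4 is the Condorcet winner.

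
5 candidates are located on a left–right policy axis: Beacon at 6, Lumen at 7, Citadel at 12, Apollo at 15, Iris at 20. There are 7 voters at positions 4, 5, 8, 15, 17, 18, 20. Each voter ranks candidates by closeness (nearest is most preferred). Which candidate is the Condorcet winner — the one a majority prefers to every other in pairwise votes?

With single-peaked preferences on a line, the Condorcet winner is the candidate closest to the median voter.
The median voter (position 15) is closest to Apollo at 15.
Check: Apollo vs Beacon — voters closer to Apollo: 4 of 7.

Apollo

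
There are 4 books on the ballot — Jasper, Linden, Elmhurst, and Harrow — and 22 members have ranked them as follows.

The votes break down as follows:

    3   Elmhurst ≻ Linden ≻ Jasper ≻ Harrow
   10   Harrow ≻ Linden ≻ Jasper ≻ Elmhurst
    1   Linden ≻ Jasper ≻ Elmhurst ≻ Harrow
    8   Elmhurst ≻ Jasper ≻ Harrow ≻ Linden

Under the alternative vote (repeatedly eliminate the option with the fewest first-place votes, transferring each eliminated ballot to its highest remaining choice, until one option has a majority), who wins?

Elmhurst

Round 1: Elmhurst 11, Harrow 10, Linden 1, Jasper 0. Jasper has the fewest and is eliminated.
Round 2: Elmhurst 11, Harrow 10, Linden 1. Linden has the fewest and is eliminated.
Round 3: Elmhurst 12, Harrow 10. Elmhurst has a majority.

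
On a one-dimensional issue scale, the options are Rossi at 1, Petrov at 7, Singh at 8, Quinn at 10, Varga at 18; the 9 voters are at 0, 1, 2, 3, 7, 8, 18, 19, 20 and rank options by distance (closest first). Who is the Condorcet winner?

Petrov

With single-peaked preferences on a line, the Condorcet winner is the candidate closest to the median voter.
The median voter (position 7) is closest to Petrov at 7.
Check: Petrov vs Singh — voters closer to Petrov: 5 of 9.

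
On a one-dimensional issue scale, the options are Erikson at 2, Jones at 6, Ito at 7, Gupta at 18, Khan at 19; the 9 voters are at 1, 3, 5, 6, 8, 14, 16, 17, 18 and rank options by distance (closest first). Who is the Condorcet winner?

With single-peaked preferences on a line, the Condorcet winner is the candidate closest to the median voter.
The median voter (position 8) is closest to Ito at 7.
Check: Ito vs Erikson — voters closer to Ito: 7 of 9.

Ito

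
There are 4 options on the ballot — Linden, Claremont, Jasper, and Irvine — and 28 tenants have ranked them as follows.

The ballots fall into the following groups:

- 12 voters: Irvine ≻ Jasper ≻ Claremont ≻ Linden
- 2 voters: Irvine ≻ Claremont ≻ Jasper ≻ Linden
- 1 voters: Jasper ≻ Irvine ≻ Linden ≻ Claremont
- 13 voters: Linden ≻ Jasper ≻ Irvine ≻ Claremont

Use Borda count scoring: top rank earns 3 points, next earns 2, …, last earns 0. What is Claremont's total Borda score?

16

Borda scores:
  Linden: 12·0 + 2·0 + 1 + 13·3 = 40
  Claremont: 12·1 + 2·2 + 0 + 13·0 = 16
  Jasper: 12·2 + 2·1 + 3 + 13·2 = 55
  Irvine: 12·3 + 2·3 + 2 + 13·1 = 57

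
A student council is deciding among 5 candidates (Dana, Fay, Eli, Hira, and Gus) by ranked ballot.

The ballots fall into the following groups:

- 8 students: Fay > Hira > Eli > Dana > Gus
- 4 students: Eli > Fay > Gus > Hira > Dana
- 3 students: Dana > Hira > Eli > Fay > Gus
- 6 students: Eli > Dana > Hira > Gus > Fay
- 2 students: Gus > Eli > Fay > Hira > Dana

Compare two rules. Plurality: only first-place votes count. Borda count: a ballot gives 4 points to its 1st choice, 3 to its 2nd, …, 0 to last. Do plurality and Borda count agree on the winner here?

Plurality first-place counts: Dana 3, Fay 8, Eli 10, Hira 0, Gus 2 → Eli.
Borda totals: Dana 38, Fay 51, Eli 68, Hira 51, Gus 22 → Eli.
The two rules agree on Eli.

Yes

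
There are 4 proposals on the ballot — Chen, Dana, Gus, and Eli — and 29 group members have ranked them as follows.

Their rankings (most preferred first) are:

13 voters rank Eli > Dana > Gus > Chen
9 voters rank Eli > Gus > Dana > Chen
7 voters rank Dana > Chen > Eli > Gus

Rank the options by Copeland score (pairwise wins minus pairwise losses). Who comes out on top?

Eli

Pairwise results:
  Chen vs Dana: Dana wins 29–0.
  Chen vs Gus: Gus wins 22–7.
  Chen vs Eli: Eli wins 22–7.
  Dana vs Gus: Dana wins 20–9.
  Dana vs Eli: Eli wins 22–7.
  Gus vs Eli: Eli wins 29–0.
Copeland scores (wins − losses):
  Chen: 0 − 3 = -3
  Dana: 2 − 1 = 1
  Gus: 1 − 2 = -1
  Eli: 3 − 0 = 3
Eli has the best Copeland score.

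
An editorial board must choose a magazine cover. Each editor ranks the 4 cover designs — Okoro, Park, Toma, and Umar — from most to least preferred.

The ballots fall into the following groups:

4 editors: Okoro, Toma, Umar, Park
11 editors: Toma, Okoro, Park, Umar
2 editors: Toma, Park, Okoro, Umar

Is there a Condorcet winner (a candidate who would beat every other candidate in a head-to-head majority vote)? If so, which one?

Head-to-head results (17 voters total):
Okoro vs Park: Okoro wins 15–2.
Okoro vs Toma: Toma wins 13–4.
Okoro vs Umar: Okoro wins 17–0.
Park vs Toma: Toma wins 17–0.
Park vs Umar: Park wins 13–4.
Toma vs Umar: Toma wins 17–0.
Toma beats each rival — Okoro (13–4), Park (17–0), Umar (17–0) — so Toma is the Condorcet winner.

Toma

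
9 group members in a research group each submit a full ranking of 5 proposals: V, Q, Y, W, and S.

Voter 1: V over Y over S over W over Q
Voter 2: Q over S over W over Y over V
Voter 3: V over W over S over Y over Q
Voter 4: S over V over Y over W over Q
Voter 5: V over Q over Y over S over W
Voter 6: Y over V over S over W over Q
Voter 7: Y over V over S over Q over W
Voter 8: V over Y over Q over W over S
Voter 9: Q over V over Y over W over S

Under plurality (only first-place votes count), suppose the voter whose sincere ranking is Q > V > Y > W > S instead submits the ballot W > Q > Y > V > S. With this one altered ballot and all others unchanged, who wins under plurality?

First-place totals with the altered ballot: V 4, Q 1, Y 2, W 1, S 1.
The winner is unchanged: still V.

V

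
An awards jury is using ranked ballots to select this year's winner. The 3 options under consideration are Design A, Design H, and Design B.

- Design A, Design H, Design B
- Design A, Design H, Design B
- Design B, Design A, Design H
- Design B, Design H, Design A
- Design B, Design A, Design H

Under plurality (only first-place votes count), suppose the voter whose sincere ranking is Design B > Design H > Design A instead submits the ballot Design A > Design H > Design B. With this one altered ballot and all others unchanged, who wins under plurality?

Design A

First-place totals with the altered ballot: Design A 3, Design H 0, Design B 2.
The switch changes the winner from Design B to Design A.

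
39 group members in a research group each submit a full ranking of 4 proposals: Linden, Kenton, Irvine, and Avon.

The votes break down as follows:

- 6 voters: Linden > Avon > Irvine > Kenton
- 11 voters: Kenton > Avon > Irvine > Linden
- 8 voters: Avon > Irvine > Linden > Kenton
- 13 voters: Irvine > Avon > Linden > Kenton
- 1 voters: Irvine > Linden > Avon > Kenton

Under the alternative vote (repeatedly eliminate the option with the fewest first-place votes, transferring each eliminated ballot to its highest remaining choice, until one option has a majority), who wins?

Round 1: Irvine 14, Kenton 11, Avon 8, Linden 6. Linden has the fewest and is eliminated.
Round 2: Irvine 14, Avon 14, Kenton 11. Kenton has the fewest and is eliminated.
Round 3: Avon 25, Irvine 14. Avon has a majority.

Avon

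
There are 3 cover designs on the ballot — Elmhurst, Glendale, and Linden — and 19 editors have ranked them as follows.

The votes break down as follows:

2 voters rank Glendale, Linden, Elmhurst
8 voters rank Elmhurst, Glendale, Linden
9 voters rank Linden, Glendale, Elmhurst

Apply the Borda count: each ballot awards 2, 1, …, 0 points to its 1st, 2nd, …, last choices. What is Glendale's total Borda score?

Borda scores:
  Elmhurst: 2·0 + 8·2 + 9·0 = 16
  Glendale: 2·2 + 8·1 + 9·1 = 21
  Linden: 2·1 + 8·0 + 9·2 = 20

21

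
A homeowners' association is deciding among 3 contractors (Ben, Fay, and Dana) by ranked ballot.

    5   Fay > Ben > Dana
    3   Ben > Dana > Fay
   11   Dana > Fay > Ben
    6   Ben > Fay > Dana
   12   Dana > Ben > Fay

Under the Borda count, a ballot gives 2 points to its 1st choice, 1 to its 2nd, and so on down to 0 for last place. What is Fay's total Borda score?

27

Borda scores:
  Ben: 5·1 + 3·2 + 11·0 + 6·2 + 12·1 = 35
  Fay: 5·2 + 3·0 + 11·1 + 6·1 + 12·0 = 27
  Dana: 5·0 + 3·1 + 11·2 + 6·0 + 12·2 = 49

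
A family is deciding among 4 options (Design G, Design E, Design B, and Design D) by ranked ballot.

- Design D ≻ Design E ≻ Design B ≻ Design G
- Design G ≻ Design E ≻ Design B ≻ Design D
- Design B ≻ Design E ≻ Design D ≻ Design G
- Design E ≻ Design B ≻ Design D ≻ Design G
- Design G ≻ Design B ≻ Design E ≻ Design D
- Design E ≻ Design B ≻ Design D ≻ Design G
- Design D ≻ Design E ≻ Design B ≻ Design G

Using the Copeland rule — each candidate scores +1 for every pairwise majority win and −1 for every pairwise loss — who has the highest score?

Pairwise results:
  Design G vs Design E: Design E wins 5–2.
  Design G vs Design B: Design B wins 5–2.
  Design G vs Design D: Design D wins 5–2.
  Design E vs Design B: Design E wins 5–2.
  Design E vs Design D: Design E wins 5–2.
  Design B vs Design D: Design B wins 5–2.
Copeland scores (wins − losses):
  Design G: 0 − 3 = -3
  Design E: 3 − 0 = 3
  Design B: 2 − 1 = 1
  Design D: 1 − 2 = -1
Design E has the best Copeland score.

Design E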